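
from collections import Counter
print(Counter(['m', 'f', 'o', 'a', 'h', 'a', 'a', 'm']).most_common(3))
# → [('a', 3), ('m', 2), ('f', 1)]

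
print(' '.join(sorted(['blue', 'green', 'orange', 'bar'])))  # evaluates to bar blue green orange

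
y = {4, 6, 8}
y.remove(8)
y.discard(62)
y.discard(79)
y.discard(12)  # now {4, 6}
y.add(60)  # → {4, 6, 60}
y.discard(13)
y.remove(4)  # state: {6, 60}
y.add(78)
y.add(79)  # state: {6, 60, 78, 79}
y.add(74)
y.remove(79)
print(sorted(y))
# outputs [6, 60, 74, 78]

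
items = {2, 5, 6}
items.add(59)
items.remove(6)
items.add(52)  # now {2, 5, 52, 59}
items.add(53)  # {2, 5, 52, 53, 59}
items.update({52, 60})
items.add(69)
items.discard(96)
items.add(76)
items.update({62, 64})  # {2, 5, 52, 53, 59, 60, 62, 64, 69, 76}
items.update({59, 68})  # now {2, 5, 52, 53, 59, 60, 62, 64, 68, 69, 76}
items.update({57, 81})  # {2, 5, 52, 53, 57, 59, 60, 62, 64, 68, 69, 76, 81}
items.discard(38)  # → {2, 5, 52, 53, 57, 59, 60, 62, 64, 68, 69, 76, 81}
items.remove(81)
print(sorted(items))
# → [2, 5, 52, 53, 57, 59, 60, 62, 64, 68, 69, 76]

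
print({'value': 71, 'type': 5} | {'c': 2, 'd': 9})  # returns {'value': 71, 'type': 5, 'c': 2, 'd': 9}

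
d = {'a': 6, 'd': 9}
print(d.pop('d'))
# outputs 9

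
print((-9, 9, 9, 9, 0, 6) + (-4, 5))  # (-9, 9, 9, 9, 0, 6, -4, 5)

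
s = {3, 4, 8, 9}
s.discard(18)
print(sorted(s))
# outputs [3, 4, 8, 9]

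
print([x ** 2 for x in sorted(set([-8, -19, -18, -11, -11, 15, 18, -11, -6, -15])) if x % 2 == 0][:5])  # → [324, 64, 36, 324]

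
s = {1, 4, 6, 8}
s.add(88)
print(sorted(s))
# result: [1, 4, 6, 8, 88]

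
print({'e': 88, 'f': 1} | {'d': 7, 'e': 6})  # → {'e': 6, 'f': 1, 'd': 7}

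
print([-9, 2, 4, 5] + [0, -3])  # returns [-9, 2, 4, 5, 0, -3]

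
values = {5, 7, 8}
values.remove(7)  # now {5, 8}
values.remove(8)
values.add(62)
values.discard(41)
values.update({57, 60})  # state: {5, 57, 60, 62}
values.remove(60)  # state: {5, 57, 62}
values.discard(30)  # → {5, 57, 62}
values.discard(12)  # {5, 57, 62}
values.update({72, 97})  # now {5, 57, 62, 72, 97}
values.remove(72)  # {5, 57, 62, 97}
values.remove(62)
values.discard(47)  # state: {5, 57, 97}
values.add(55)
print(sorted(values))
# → [5, 55, 57, 97]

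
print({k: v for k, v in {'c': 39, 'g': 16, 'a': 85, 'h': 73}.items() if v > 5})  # {'c': 39, 'g': 16, 'a': 85, 'h': 73}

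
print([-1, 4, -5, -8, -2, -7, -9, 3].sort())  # None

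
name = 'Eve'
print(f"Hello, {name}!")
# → Hello, Eve!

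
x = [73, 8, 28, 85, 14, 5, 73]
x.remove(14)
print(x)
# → [73, 8, 28, 85, 5, 73]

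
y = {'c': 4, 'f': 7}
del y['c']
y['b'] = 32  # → {'f': 7, 'b': 32}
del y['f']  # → {'b': 32}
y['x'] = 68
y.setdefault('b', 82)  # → 32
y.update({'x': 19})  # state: {'b': 32, 'x': 19}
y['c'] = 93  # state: {'b': 32, 'x': 19, 'c': 93}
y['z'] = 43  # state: {'b': 32, 'x': 19, 'c': 93, 'z': 43}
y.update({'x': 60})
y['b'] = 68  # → {'b': 68, 'x': 60, 'c': 93, 'z': 43}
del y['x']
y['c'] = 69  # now {'b': 68, 'c': 69, 'z': 43}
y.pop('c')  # 69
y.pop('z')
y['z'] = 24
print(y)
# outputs {'b': 68, 'z': 24}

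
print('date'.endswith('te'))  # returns True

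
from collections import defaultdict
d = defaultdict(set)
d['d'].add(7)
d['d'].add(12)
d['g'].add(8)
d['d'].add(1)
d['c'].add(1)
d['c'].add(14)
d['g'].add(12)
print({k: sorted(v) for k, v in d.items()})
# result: {'d': [1, 7, 12], 'g': [8, 12], 'c': [1, 14]}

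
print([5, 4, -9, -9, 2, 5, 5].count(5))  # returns 3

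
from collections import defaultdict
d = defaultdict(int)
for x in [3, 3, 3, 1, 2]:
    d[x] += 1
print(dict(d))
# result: {3: 3, 1: 1, 2: 1}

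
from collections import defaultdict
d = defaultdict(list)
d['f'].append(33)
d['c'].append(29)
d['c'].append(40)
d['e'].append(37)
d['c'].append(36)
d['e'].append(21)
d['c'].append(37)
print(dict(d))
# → {'f': [33], 'c': [29, 40, 36, 37], 'e': [37, 21]}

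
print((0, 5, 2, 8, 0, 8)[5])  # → 8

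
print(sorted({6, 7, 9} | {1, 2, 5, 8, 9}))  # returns [1, 2, 5, 6, 7, 8, 9]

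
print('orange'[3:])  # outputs nge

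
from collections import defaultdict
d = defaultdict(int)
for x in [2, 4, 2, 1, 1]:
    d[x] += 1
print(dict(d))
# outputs {2: 2, 4: 1, 1: 2}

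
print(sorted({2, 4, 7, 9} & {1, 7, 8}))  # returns [7]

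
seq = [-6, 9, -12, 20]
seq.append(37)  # [-6, 9, -12, 20, 37]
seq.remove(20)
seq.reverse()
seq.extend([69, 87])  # [37, -12, 9, -6, 69, 87]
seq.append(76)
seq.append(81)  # [37, -12, 9, -6, 69, 87, 76, 81]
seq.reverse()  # [81, 76, 87, 69, -6, 9, -12, 37]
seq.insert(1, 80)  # [81, 80, 76, 87, 69, -6, 9, -12, 37]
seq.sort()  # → [-12, -6, 9, 37, 69, 76, 80, 81, 87]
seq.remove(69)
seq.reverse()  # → [87, 81, 80, 76, 37, 9, -6, -12]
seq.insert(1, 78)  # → [87, 78, 81, 80, 76, 37, 9, -6, -12]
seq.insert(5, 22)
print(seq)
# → [87, 78, 81, 80, 76, 22, 37, 9, -6, -12]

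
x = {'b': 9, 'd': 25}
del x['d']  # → {'b': 9}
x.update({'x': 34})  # {'b': 9, 'x': 34}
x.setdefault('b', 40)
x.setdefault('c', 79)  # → 79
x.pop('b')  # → 9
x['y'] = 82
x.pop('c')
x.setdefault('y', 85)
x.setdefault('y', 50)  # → 82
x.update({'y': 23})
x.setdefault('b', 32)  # 32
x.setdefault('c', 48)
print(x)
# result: {'x': 34, 'y': 23, 'b': 32, 'c': 48}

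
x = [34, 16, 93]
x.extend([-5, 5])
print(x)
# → [34, 16, 93, -5, 5]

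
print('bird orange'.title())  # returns Bird Orange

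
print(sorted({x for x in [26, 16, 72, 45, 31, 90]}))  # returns [16, 26, 31, 45, 72, 90]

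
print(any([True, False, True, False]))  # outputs True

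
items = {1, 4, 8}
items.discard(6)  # {1, 4, 8}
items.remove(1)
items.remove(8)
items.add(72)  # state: {4, 72}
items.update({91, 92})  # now {4, 72, 91, 92}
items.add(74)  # {4, 72, 74, 91, 92}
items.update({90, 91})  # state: {4, 72, 74, 90, 91, 92}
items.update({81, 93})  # {4, 72, 74, 81, 90, 91, 92, 93}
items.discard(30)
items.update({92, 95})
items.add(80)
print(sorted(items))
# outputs [4, 72, 74, 80, 81, 90, 91, 92, 93, 95]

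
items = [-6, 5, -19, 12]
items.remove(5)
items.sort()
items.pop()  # 12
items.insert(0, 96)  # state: [96, -19, -6]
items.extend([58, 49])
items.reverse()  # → [49, 58, -6, -19, 96]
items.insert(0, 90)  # [90, 49, 58, -6, -19, 96]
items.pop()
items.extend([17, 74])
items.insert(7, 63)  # [90, 49, 58, -6, -19, 17, 74, 63]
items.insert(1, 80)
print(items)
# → [90, 80, 49, 58, -6, -19, 17, 74, 63]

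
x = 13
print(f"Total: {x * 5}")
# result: Total: 65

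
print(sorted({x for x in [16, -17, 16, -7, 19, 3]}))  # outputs [-17, -7, 3, 16, 19]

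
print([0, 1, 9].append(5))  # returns None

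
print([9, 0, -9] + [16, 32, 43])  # [9, 0, -9, 16, 32, 43]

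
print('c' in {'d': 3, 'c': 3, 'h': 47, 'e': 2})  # True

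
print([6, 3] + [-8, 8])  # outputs [6, 3, -8, 8]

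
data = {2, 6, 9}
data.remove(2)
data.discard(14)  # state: {6, 9}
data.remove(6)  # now {9}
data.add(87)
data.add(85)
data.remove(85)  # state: {9, 87}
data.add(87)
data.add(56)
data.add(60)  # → {9, 56, 60, 87}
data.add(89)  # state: {9, 56, 60, 87, 89}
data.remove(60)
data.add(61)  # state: {9, 56, 61, 87, 89}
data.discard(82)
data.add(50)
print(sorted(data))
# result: [9, 50, 56, 61, 87, 89]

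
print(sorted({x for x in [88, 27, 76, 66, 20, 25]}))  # [20, 25, 27, 66, 76, 88]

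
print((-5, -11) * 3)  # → (-5, -11, -5, -11, -5, -11)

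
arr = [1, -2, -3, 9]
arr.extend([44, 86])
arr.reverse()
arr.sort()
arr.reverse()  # [86, 44, 9, 1, -2, -3]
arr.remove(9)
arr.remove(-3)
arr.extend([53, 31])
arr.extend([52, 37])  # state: [86, 44, 1, -2, 53, 31, 52, 37]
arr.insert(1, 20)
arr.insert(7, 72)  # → [86, 20, 44, 1, -2, 53, 31, 72, 52, 37]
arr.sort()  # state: [-2, 1, 20, 31, 37, 44, 52, 53, 72, 86]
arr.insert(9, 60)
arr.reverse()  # [86, 60, 72, 53, 52, 44, 37, 31, 20, 1, -2]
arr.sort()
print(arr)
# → [-2, 1, 20, 31, 37, 44, 52, 53, 60, 72, 86]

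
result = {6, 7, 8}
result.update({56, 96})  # {6, 7, 8, 56, 96}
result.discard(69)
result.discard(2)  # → {6, 7, 8, 56, 96}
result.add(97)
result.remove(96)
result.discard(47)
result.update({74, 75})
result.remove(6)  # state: {7, 8, 56, 74, 75, 97}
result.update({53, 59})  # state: {7, 8, 53, 56, 59, 74, 75, 97}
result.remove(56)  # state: {7, 8, 53, 59, 74, 75, 97}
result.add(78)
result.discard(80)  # {7, 8, 53, 59, 74, 75, 78, 97}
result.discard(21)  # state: {7, 8, 53, 59, 74, 75, 78, 97}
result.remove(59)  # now {7, 8, 53, 74, 75, 78, 97}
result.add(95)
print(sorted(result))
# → [7, 8, 53, 74, 75, 78, 95, 97]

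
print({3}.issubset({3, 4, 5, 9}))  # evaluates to True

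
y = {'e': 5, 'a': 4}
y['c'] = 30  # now {'e': 5, 'a': 4, 'c': 30}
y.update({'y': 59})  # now {'e': 5, 'a': 4, 'c': 30, 'y': 59}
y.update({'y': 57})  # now {'e': 5, 'a': 4, 'c': 30, 'y': 57}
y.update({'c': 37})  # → {'e': 5, 'a': 4, 'c': 37, 'y': 57}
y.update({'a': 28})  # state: {'e': 5, 'a': 28, 'c': 37, 'y': 57}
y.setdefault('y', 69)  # 57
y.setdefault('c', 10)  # 37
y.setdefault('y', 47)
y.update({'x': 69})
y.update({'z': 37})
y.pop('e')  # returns 5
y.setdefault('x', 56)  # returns 69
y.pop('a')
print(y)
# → {'c': 37, 'y': 57, 'x': 69, 'z': 37}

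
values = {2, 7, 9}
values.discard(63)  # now {2, 7, 9}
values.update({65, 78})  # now {2, 7, 9, 65, 78}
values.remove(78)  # {2, 7, 9, 65}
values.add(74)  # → {2, 7, 9, 65, 74}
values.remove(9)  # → {2, 7, 65, 74}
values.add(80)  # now {2, 7, 65, 74, 80}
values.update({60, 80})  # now {2, 7, 60, 65, 74, 80}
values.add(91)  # {2, 7, 60, 65, 74, 80, 91}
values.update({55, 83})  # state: {2, 7, 55, 60, 65, 74, 80, 83, 91}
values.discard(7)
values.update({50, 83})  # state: {2, 50, 55, 60, 65, 74, 80, 83, 91}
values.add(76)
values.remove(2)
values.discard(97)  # {50, 55, 60, 65, 74, 76, 80, 83, 91}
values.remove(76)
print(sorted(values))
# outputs [50, 55, 60, 65, 74, 80, 83, 91]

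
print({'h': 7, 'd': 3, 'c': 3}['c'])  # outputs 3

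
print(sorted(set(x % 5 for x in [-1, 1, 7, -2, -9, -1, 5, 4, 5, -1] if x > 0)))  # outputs [0, 1, 2, 4]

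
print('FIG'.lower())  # fig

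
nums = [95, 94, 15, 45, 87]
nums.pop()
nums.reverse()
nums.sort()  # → [15, 45, 94, 95]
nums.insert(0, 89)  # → [89, 15, 45, 94, 95]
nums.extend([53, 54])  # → [89, 15, 45, 94, 95, 53, 54]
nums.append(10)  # [89, 15, 45, 94, 95, 53, 54, 10]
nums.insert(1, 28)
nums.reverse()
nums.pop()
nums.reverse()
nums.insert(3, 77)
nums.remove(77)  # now [28, 15, 45, 94, 95, 53, 54, 10]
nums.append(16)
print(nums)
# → [28, 15, 45, 94, 95, 53, 54, 10, 16]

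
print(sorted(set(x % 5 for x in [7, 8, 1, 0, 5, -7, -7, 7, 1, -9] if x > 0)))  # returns [0, 1, 2, 3]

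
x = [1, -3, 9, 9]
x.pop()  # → 9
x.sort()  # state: [-3, 1, 9]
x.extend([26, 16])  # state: [-3, 1, 9, 26, 16]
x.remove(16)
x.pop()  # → 26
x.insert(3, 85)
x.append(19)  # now [-3, 1, 9, 85, 19]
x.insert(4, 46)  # [-3, 1, 9, 85, 46, 19]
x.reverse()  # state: [19, 46, 85, 9, 1, -3]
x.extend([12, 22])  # [19, 46, 85, 9, 1, -3, 12, 22]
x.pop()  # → 22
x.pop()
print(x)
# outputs [19, 46, 85, 9, 1, -3]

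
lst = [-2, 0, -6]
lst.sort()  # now [-6, -2, 0]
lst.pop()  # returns 0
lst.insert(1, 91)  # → [-6, 91, -2]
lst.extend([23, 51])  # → [-6, 91, -2, 23, 51]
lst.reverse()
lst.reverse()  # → [-6, 91, -2, 23, 51]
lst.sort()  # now [-6, -2, 23, 51, 91]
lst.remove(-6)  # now [-2, 23, 51, 91]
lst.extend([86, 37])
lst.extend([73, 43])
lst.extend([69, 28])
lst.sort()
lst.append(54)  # [-2, 23, 28, 37, 43, 51, 69, 73, 86, 91, 54]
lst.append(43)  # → [-2, 23, 28, 37, 43, 51, 69, 73, 86, 91, 54, 43]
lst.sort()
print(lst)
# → [-2, 23, 28, 37, 43, 43, 51, 54, 69, 73, 86, 91]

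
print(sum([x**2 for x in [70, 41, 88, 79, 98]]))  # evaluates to 30170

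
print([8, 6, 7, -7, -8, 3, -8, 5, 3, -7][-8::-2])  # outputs [7, 8]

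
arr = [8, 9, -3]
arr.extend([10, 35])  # [8, 9, -3, 10, 35]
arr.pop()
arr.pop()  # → 10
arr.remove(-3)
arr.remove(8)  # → [9]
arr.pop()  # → 9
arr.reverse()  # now []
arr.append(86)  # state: [86]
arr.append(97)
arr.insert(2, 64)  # [86, 97, 64]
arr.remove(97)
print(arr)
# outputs [86, 64]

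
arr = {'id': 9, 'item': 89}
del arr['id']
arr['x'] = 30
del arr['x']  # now {'item': 89}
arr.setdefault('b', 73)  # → 73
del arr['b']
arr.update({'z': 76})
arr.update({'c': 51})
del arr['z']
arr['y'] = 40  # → {'item': 89, 'c': 51, 'y': 40}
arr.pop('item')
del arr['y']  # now {'c': 51}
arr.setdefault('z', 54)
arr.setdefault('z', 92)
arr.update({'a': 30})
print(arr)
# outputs {'c': 51, 'z': 54, 'a': 30}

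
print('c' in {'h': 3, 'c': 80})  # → True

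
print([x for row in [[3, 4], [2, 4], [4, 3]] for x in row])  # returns [3, 4, 2, 4, 4, 3]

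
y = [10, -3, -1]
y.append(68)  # [10, -3, -1, 68]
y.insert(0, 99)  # [99, 10, -3, -1, 68]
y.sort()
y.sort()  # [-3, -1, 10, 68, 99]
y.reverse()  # [99, 68, 10, -1, -3]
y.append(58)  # [99, 68, 10, -1, -3, 58]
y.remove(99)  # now [68, 10, -1, -3, 58]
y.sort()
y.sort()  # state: [-3, -1, 10, 58, 68]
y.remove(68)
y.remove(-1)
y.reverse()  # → [58, 10, -3]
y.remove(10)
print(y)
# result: [58, -3]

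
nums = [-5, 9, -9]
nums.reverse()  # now [-9, 9, -5]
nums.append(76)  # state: [-9, 9, -5, 76]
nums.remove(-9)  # [9, -5, 76]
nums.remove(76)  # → [9, -5]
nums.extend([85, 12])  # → [9, -5, 85, 12]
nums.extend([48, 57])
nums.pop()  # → 57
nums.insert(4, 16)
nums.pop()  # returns 48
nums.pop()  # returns 16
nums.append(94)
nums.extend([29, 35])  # [9, -5, 85, 12, 94, 29, 35]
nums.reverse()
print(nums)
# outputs [35, 29, 94, 12, 85, -5, 9]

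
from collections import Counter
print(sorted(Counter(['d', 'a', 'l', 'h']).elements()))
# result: ['a', 'd', 'h', 'l']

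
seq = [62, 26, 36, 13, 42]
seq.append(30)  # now [62, 26, 36, 13, 42, 30]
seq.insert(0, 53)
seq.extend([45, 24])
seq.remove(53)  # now [62, 26, 36, 13, 42, 30, 45, 24]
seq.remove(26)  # [62, 36, 13, 42, 30, 45, 24]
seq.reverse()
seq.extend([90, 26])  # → [24, 45, 30, 42, 13, 36, 62, 90, 26]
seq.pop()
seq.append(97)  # [24, 45, 30, 42, 13, 36, 62, 90, 97]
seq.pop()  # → 97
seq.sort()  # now [13, 24, 30, 36, 42, 45, 62, 90]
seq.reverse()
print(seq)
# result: [90, 62, 45, 42, 36, 30, 24, 13]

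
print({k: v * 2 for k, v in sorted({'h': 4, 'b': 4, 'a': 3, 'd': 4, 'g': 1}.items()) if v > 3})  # {'b': 8, 'd': 8, 'h': 8}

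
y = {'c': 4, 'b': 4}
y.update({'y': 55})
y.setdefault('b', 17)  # 4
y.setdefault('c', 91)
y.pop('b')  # 4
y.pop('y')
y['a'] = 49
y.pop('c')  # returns 4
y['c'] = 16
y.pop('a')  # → 49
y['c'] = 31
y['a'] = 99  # {'c': 31, 'a': 99}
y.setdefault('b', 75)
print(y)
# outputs {'c': 31, 'a': 99, 'b': 75}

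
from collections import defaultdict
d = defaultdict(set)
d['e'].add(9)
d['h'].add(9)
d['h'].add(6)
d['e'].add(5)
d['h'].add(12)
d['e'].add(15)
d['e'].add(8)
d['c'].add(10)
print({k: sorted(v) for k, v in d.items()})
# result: {'e': [5, 8, 9, 15], 'h': [6, 9, 12], 'c': [10]}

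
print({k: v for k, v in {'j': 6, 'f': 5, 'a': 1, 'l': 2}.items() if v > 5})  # {'j': 6}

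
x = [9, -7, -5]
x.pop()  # -5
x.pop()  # -7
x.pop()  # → 9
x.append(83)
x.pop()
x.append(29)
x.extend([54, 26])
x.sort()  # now [26, 29, 54]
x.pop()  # 54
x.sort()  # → [26, 29]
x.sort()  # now [26, 29]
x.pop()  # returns 29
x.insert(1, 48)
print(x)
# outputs [26, 48]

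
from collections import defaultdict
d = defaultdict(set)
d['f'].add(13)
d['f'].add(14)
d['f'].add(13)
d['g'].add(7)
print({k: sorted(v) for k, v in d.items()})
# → {'f': [13, 14], 'g': [7]}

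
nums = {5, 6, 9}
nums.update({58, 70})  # {5, 6, 9, 58, 70}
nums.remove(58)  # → {5, 6, 9, 70}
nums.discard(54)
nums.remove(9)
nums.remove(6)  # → {5, 70}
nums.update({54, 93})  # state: {5, 54, 70, 93}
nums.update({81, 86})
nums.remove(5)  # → {54, 70, 81, 86, 93}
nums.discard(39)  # {54, 70, 81, 86, 93}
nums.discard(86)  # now {54, 70, 81, 93}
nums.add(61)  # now {54, 61, 70, 81, 93}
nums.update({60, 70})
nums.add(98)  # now {54, 60, 61, 70, 81, 93, 98}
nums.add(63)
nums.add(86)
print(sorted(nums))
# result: [54, 60, 61, 63, 70, 81, 86, 93, 98]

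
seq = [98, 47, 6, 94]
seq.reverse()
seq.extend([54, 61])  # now [94, 6, 47, 98, 54, 61]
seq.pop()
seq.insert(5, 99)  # [94, 6, 47, 98, 54, 99]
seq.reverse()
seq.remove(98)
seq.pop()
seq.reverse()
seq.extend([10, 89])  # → [6, 47, 54, 99, 10, 89]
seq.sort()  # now [6, 10, 47, 54, 89, 99]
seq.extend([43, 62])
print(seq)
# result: [6, 10, 47, 54, 89, 99, 43, 62]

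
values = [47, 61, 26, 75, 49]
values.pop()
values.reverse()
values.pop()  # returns 47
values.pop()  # 61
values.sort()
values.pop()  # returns 75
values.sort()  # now [26]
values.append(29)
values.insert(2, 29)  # [26, 29, 29]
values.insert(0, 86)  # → [86, 26, 29, 29]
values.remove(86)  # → [26, 29, 29]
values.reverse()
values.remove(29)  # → [29, 26]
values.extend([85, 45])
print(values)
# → [29, 26, 85, 45]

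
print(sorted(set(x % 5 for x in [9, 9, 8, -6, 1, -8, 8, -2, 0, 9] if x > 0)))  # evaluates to [1, 3, 4]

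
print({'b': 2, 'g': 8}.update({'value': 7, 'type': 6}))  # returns None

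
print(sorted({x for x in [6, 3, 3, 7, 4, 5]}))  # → [3, 4, 5, 6, 7]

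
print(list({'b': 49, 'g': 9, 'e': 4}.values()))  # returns [49, 9, 4]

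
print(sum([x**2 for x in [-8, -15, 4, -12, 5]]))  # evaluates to 474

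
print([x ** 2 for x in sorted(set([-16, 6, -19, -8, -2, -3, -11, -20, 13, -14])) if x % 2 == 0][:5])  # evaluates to [400, 256, 196, 64, 4]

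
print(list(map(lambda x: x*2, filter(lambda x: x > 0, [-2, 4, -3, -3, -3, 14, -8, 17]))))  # [8, 28, 34]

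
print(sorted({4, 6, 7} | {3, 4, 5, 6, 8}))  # [3, 4, 5, 6, 7, 8]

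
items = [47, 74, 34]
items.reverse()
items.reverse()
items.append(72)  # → [47, 74, 34, 72]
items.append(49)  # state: [47, 74, 34, 72, 49]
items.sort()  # [34, 47, 49, 72, 74]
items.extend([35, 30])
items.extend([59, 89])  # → [34, 47, 49, 72, 74, 35, 30, 59, 89]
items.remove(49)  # [34, 47, 72, 74, 35, 30, 59, 89]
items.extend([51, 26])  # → [34, 47, 72, 74, 35, 30, 59, 89, 51, 26]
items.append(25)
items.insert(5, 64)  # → [34, 47, 72, 74, 35, 64, 30, 59, 89, 51, 26, 25]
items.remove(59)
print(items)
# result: [34, 47, 72, 74, 35, 64, 30, 89, 51, 26, 25]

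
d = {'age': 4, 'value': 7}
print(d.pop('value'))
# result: 7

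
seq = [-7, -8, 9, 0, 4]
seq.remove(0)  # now [-7, -8, 9, 4]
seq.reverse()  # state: [4, 9, -8, -7]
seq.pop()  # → -7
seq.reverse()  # [-8, 9, 4]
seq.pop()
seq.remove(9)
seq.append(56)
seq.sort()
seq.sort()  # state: [-8, 56]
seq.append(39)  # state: [-8, 56, 39]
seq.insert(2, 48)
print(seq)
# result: [-8, 56, 48, 39]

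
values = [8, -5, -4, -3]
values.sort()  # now [-5, -4, -3, 8]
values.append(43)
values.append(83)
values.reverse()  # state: [83, 43, 8, -3, -4, -5]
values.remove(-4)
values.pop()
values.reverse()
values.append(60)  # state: [-3, 8, 43, 83, 60]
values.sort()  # [-3, 8, 43, 60, 83]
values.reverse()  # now [83, 60, 43, 8, -3]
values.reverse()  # [-3, 8, 43, 60, 83]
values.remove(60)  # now [-3, 8, 43, 83]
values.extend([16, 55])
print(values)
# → [-3, 8, 43, 83, 16, 55]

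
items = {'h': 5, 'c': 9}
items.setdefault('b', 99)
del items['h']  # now {'c': 9, 'b': 99}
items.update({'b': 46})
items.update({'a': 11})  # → {'c': 9, 'b': 46, 'a': 11}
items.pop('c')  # 9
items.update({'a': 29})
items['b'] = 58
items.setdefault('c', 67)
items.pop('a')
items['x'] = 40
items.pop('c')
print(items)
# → {'b': 58, 'x': 40}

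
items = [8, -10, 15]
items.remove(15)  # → [8, -10]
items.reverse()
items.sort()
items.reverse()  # [8, -10]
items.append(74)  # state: [8, -10, 74]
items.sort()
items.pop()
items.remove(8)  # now [-10]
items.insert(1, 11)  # [-10, 11]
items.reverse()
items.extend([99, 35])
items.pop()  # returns 35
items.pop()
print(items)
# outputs [11, -10]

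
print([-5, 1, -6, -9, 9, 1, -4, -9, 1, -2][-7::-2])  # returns [-9, 1]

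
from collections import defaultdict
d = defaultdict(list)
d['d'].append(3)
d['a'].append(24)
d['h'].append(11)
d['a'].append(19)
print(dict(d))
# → {'d': [3], 'a': [24, 19], 'h': [11]}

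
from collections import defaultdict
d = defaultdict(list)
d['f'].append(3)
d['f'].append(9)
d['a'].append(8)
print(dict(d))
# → {'f': [3, 9], 'a': [8]}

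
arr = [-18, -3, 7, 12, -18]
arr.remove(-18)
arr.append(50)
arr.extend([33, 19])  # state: [-3, 7, 12, -18, 50, 33, 19]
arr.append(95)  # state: [-3, 7, 12, -18, 50, 33, 19, 95]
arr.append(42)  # [-3, 7, 12, -18, 50, 33, 19, 95, 42]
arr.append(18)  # [-3, 7, 12, -18, 50, 33, 19, 95, 42, 18]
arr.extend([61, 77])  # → [-3, 7, 12, -18, 50, 33, 19, 95, 42, 18, 61, 77]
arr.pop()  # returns 77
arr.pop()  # 61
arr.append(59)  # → [-3, 7, 12, -18, 50, 33, 19, 95, 42, 18, 59]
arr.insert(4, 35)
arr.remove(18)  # [-3, 7, 12, -18, 35, 50, 33, 19, 95, 42, 59]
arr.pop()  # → 59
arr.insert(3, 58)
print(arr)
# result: [-3, 7, 12, 58, -18, 35, 50, 33, 19, 95, 42]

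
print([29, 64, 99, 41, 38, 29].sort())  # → None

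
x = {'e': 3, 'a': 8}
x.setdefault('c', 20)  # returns 20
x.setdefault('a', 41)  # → 8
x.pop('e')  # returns 3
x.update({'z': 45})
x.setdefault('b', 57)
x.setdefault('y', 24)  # 24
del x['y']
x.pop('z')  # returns 45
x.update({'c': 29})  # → {'a': 8, 'c': 29, 'b': 57}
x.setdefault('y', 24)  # 24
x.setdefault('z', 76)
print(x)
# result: {'a': 8, 'c': 29, 'b': 57, 'y': 24, 'z': 76}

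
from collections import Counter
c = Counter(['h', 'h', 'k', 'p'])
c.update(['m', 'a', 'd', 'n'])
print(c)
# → Counter({'h': 2, 'k': 1, 'p': 1, 'm': 1, 'a': 1, 'd': 1, 'n': 1})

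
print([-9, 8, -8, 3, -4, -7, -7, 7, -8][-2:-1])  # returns [7]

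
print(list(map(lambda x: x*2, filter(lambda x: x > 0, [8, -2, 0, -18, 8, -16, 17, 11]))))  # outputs [16, 16, 34, 22]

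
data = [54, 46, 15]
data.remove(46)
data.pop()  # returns 15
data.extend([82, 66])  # [54, 82, 66]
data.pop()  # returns 66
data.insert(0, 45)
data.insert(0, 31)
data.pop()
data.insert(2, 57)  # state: [31, 45, 57, 54]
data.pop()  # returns 54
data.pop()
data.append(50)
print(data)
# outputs [31, 45, 50]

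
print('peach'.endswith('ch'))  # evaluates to True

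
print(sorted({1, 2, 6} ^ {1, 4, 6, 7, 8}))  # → [2, 4, 7, 8]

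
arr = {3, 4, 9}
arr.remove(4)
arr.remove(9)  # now {3}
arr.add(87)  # {3, 87}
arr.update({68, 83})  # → {3, 68, 83, 87}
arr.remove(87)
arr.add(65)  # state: {3, 65, 68, 83}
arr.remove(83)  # {3, 65, 68}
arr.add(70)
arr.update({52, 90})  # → {3, 52, 65, 68, 70, 90}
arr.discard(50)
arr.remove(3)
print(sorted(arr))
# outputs [52, 65, 68, 70, 90]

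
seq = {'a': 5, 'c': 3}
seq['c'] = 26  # {'a': 5, 'c': 26}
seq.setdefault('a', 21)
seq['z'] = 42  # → {'a': 5, 'c': 26, 'z': 42}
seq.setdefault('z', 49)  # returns 42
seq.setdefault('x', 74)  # 74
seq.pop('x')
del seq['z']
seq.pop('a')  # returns 5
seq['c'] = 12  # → {'c': 12}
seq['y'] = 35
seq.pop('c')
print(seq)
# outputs {'y': 35}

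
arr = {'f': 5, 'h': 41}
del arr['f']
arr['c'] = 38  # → {'h': 41, 'c': 38}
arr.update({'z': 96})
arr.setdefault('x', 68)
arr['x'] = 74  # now {'h': 41, 'c': 38, 'z': 96, 'x': 74}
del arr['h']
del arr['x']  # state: {'c': 38, 'z': 96}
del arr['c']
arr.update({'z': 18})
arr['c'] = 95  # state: {'z': 18, 'c': 95}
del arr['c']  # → {'z': 18}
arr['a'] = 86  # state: {'z': 18, 'a': 86}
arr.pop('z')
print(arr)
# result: {'a': 86}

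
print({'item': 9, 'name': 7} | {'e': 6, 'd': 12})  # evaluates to {'item': 9, 'name': 7, 'e': 6, 'd': 12}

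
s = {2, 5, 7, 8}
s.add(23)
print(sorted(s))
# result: [2, 5, 7, 8, 23]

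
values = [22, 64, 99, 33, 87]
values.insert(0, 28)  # [28, 22, 64, 99, 33, 87]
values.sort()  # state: [22, 28, 33, 64, 87, 99]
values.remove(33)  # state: [22, 28, 64, 87, 99]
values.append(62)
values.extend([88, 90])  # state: [22, 28, 64, 87, 99, 62, 88, 90]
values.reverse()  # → [90, 88, 62, 99, 87, 64, 28, 22]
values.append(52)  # [90, 88, 62, 99, 87, 64, 28, 22, 52]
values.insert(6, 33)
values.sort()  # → [22, 28, 33, 52, 62, 64, 87, 88, 90, 99]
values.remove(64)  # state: [22, 28, 33, 52, 62, 87, 88, 90, 99]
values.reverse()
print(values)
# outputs [99, 90, 88, 87, 62, 52, 33, 28, 22]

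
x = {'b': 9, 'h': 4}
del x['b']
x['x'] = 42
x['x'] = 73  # {'h': 4, 'x': 73}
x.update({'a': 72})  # {'h': 4, 'x': 73, 'a': 72}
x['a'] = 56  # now {'h': 4, 'x': 73, 'a': 56}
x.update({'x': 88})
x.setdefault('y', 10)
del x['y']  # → {'h': 4, 'x': 88, 'a': 56}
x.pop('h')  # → 4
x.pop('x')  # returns 88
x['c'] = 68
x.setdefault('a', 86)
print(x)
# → {'a': 56, 'c': 68}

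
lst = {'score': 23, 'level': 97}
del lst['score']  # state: {'level': 97}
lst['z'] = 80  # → {'level': 97, 'z': 80}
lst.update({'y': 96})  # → {'level': 97, 'z': 80, 'y': 96}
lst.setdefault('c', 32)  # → 32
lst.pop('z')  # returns 80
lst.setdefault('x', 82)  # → 82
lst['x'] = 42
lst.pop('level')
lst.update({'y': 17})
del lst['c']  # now {'y': 17, 'x': 42}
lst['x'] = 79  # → {'y': 17, 'x': 79}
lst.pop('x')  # 79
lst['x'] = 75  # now {'y': 17, 'x': 75}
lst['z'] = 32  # {'y': 17, 'x': 75, 'z': 32}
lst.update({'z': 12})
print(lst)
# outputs {'y': 17, 'x': 75, 'z': 12}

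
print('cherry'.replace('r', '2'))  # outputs che22y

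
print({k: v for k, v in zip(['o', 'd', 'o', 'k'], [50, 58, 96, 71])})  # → {'o': 96, 'd': 58, 'k': 71}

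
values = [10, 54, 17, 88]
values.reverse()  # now [88, 17, 54, 10]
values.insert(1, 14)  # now [88, 14, 17, 54, 10]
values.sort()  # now [10, 14, 17, 54, 88]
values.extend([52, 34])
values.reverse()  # [34, 52, 88, 54, 17, 14, 10]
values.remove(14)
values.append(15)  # [34, 52, 88, 54, 17, 10, 15]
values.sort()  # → [10, 15, 17, 34, 52, 54, 88]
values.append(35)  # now [10, 15, 17, 34, 52, 54, 88, 35]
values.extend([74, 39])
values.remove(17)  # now [10, 15, 34, 52, 54, 88, 35, 74, 39]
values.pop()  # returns 39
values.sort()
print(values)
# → [10, 15, 34, 35, 52, 54, 74, 88]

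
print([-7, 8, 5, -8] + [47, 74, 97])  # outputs [-7, 8, 5, -8, 47, 74, 97]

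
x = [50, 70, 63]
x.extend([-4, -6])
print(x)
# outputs [50, 70, 63, -4, -6]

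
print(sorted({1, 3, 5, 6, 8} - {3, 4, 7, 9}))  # [1, 5, 6, 8]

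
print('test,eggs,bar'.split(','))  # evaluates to ['test', 'eggs', 'bar']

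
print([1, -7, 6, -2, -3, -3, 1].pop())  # 1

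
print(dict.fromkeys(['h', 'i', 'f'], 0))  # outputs {'h': 0, 'i': 0, 'f': 0}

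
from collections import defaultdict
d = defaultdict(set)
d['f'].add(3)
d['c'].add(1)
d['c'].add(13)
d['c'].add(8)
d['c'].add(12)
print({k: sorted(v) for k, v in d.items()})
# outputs {'f': [3], 'c': [1, 8, 12, 13]}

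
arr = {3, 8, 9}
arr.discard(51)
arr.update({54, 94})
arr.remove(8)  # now {3, 9, 54, 94}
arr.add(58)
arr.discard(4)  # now {3, 9, 54, 58, 94}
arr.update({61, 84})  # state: {3, 9, 54, 58, 61, 84, 94}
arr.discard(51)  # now {3, 9, 54, 58, 61, 84, 94}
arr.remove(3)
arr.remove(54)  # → {9, 58, 61, 84, 94}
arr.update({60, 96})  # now {9, 58, 60, 61, 84, 94, 96}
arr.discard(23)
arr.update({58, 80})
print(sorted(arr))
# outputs [9, 58, 60, 61, 80, 84, 94, 96]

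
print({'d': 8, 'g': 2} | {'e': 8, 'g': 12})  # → {'d': 8, 'g': 12, 'e': 8}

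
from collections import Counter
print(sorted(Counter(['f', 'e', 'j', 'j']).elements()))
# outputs ['e', 'f', 'j', 'j']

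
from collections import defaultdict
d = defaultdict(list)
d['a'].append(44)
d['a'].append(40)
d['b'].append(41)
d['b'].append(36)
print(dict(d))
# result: {'a': [44, 40], 'b': [41, 36]}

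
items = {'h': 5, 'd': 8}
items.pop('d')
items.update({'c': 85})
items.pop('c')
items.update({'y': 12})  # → {'h': 5, 'y': 12}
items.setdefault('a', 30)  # 30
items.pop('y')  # 12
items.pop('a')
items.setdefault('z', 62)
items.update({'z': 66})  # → {'h': 5, 'z': 66}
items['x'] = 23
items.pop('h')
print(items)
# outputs {'z': 66, 'x': 23}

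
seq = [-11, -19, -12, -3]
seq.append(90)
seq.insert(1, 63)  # [-11, 63, -19, -12, -3, 90]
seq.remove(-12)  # [-11, 63, -19, -3, 90]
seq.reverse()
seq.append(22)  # [90, -3, -19, 63, -11, 22]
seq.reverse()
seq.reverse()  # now [90, -3, -19, 63, -11, 22]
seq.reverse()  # [22, -11, 63, -19, -3, 90]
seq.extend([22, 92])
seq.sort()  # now [-19, -11, -3, 22, 22, 63, 90, 92]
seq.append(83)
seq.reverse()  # [83, 92, 90, 63, 22, 22, -3, -11, -19]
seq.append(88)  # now [83, 92, 90, 63, 22, 22, -3, -11, -19, 88]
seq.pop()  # 88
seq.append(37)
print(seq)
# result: [83, 92, 90, 63, 22, 22, -3, -11, -19, 37]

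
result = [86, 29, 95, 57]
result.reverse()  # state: [57, 95, 29, 86]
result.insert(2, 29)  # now [57, 95, 29, 29, 86]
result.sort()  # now [29, 29, 57, 86, 95]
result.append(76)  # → [29, 29, 57, 86, 95, 76]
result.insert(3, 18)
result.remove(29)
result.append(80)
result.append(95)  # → [29, 57, 18, 86, 95, 76, 80, 95]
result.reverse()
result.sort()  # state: [18, 29, 57, 76, 80, 86, 95, 95]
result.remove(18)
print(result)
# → [29, 57, 76, 80, 86, 95, 95]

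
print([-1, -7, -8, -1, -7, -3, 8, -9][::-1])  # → [-9, 8, -3, -7, -1, -8, -7, -1]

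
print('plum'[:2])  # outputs pl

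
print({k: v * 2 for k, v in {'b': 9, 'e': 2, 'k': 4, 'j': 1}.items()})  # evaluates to {'b': 18, 'e': 4, 'k': 8, 'j': 2}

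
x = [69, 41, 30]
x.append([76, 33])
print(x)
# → [69, 41, 30, [76, 33]]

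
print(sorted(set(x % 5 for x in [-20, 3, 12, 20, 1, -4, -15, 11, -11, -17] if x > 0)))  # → [0, 1, 2, 3]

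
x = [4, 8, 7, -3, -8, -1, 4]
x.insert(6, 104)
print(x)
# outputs [4, 8, 7, -3, -8, -1, 104, 4]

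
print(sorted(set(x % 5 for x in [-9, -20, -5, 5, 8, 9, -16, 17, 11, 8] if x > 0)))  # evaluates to [0, 1, 2, 3, 4]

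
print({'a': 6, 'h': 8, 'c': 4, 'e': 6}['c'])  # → 4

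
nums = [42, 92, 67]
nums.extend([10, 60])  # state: [42, 92, 67, 10, 60]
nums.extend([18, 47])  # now [42, 92, 67, 10, 60, 18, 47]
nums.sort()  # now [10, 18, 42, 47, 60, 67, 92]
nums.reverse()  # [92, 67, 60, 47, 42, 18, 10]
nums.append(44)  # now [92, 67, 60, 47, 42, 18, 10, 44]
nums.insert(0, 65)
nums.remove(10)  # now [65, 92, 67, 60, 47, 42, 18, 44]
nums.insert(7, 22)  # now [65, 92, 67, 60, 47, 42, 18, 22, 44]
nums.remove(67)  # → [65, 92, 60, 47, 42, 18, 22, 44]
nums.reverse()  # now [44, 22, 18, 42, 47, 60, 92, 65]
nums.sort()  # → [18, 22, 42, 44, 47, 60, 65, 92]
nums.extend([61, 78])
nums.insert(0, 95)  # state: [95, 18, 22, 42, 44, 47, 60, 65, 92, 61, 78]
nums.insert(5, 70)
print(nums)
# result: [95, 18, 22, 42, 44, 70, 47, 60, 65, 92, 61, 78]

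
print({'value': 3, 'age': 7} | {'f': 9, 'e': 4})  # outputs {'value': 3, 'age': 7, 'f': 9, 'e': 4}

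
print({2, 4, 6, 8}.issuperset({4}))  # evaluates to True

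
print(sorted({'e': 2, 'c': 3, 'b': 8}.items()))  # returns [('b', 8), ('c', 3), ('e', 2)]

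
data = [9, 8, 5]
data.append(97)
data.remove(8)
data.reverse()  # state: [97, 5, 9]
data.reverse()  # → [9, 5, 97]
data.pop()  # 97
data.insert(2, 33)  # [9, 5, 33]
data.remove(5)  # [9, 33]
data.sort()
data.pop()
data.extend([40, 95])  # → [9, 40, 95]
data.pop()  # 95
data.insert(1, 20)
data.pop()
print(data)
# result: [9, 20]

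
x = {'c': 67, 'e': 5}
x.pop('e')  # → 5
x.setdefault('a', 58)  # 58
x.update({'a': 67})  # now {'c': 67, 'a': 67}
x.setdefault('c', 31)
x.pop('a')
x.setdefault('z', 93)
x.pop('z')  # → 93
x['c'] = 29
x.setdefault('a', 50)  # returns 50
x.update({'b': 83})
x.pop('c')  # 29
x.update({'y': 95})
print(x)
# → {'a': 50, 'b': 83, 'y': 95}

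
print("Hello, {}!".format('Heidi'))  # Hello, Heidi!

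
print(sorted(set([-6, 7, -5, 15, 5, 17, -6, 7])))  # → [-6, -5, 5, 7, 15, 17]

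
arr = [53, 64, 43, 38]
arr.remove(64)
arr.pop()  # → 38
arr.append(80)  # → [53, 43, 80]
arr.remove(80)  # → [53, 43]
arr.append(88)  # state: [53, 43, 88]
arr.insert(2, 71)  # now [53, 43, 71, 88]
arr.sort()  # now [43, 53, 71, 88]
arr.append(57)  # [43, 53, 71, 88, 57]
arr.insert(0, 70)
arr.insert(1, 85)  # [70, 85, 43, 53, 71, 88, 57]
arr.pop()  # 57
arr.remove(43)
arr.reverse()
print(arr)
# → [88, 71, 53, 85, 70]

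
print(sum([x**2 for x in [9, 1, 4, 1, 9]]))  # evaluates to 180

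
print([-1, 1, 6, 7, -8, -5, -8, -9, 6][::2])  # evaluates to [-1, 6, -8, -8, 6]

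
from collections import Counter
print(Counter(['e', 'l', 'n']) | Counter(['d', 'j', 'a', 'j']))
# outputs Counter({'j': 2, 'e': 1, 'l': 1, 'n': 1, 'd': 1, 'a': 1})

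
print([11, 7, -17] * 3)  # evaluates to [11, 7, -17, 11, 7, -17, 11, 7, -17]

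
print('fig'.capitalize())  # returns Fig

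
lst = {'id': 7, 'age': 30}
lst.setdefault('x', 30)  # 30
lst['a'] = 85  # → {'id': 7, 'age': 30, 'x': 30, 'a': 85}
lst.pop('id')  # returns 7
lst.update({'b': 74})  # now {'age': 30, 'x': 30, 'a': 85, 'b': 74}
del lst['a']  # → {'age': 30, 'x': 30, 'b': 74}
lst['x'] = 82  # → {'age': 30, 'x': 82, 'b': 74}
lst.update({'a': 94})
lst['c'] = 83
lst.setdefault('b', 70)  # 74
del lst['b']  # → {'age': 30, 'x': 82, 'a': 94, 'c': 83}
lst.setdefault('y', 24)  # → 24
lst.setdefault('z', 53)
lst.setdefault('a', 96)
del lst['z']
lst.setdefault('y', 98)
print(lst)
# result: {'age': 30, 'x': 82, 'a': 94, 'c': 83, 'y': 24}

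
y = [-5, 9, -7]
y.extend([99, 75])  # [-5, 9, -7, 99, 75]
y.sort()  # [-7, -5, 9, 75, 99]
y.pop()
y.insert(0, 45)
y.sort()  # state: [-7, -5, 9, 45, 75]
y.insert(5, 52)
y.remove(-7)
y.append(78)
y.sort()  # [-5, 9, 45, 52, 75, 78]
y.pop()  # 78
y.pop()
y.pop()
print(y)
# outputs [-5, 9, 45]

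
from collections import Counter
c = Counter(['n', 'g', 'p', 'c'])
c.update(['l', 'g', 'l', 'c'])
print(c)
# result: Counter({'g': 2, 'c': 2, 'l': 2, 'n': 1, 'p': 1})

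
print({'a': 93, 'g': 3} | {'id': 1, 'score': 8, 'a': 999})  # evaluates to {'a': 999, 'g': 3, 'id': 1, 'score': 8}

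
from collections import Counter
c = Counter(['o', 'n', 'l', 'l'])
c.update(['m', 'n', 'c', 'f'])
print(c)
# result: Counter({'n': 2, 'l': 2, 'o': 1, 'm': 1, 'c': 1, 'f': 1})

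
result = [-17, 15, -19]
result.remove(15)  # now [-17, -19]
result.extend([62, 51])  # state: [-17, -19, 62, 51]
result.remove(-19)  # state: [-17, 62, 51]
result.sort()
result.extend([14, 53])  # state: [-17, 51, 62, 14, 53]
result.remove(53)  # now [-17, 51, 62, 14]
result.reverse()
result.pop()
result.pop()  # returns 51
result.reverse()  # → [62, 14]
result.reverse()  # [14, 62]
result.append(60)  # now [14, 62, 60]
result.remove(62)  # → [14, 60]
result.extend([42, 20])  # [14, 60, 42, 20]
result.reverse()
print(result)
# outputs [20, 42, 60, 14]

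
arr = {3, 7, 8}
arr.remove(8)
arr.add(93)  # {3, 7, 93}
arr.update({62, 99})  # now {3, 7, 62, 93, 99}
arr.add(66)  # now {3, 7, 62, 66, 93, 99}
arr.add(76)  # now {3, 7, 62, 66, 76, 93, 99}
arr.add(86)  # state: {3, 7, 62, 66, 76, 86, 93, 99}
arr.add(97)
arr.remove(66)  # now {3, 7, 62, 76, 86, 93, 97, 99}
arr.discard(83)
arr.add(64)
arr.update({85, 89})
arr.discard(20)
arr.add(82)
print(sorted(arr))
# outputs [3, 7, 62, 64, 76, 82, 85, 86, 89, 93, 97, 99]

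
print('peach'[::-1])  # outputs hcaep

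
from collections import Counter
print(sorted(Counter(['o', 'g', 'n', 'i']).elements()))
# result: ['g', 'i', 'n', 'o']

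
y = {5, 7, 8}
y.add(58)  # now {5, 7, 8, 58}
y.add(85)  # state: {5, 7, 8, 58, 85}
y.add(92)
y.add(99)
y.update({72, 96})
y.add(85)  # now {5, 7, 8, 58, 72, 85, 92, 96, 99}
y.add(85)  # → {5, 7, 8, 58, 72, 85, 92, 96, 99}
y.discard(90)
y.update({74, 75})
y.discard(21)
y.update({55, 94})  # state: {5, 7, 8, 55, 58, 72, 74, 75, 85, 92, 94, 96, 99}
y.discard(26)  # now {5, 7, 8, 55, 58, 72, 74, 75, 85, 92, 94, 96, 99}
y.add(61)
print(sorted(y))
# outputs [5, 7, 8, 55, 58, 61, 72, 74, 75, 85, 92, 94, 96, 99]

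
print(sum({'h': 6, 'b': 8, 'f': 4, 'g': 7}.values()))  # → 25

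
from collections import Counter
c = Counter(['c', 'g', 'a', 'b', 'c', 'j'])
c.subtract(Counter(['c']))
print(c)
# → Counter({'c': 1, 'g': 1, 'a': 1, 'b': 1, 'j': 1})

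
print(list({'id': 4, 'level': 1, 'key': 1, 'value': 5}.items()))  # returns [('id', 4), ('level', 1), ('key', 1), ('value', 5)]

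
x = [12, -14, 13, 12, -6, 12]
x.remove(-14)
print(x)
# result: [12, 13, 12, -6, 12]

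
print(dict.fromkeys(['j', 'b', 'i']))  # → {'j': None, 'b': None, 'i': None}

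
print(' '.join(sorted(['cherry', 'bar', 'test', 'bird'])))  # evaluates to bar bird cherry test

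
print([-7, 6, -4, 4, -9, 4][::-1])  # [4, -9, 4, -4, 6, -7]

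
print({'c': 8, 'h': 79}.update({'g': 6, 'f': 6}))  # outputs None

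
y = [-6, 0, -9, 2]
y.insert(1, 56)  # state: [-6, 56, 0, -9, 2]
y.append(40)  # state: [-6, 56, 0, -9, 2, 40]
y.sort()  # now [-9, -6, 0, 2, 40, 56]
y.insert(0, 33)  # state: [33, -9, -6, 0, 2, 40, 56]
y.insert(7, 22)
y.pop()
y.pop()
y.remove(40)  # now [33, -9, -6, 0, 2]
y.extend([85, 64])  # [33, -9, -6, 0, 2, 85, 64]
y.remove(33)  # [-9, -6, 0, 2, 85, 64]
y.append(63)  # [-9, -6, 0, 2, 85, 64, 63]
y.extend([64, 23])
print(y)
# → [-9, -6, 0, 2, 85, 64, 63, 64, 23]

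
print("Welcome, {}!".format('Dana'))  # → Welcome, Dana!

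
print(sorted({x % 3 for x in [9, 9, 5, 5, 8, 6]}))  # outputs [0, 2]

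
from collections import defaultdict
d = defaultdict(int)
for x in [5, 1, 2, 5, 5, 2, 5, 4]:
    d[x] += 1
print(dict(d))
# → {5: 4, 1: 1, 2: 2, 4: 1}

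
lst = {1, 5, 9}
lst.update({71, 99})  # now {1, 5, 9, 71, 99}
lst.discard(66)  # {1, 5, 9, 71, 99}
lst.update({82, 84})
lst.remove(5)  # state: {1, 9, 71, 82, 84, 99}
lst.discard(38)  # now {1, 9, 71, 82, 84, 99}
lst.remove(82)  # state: {1, 9, 71, 84, 99}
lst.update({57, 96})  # {1, 9, 57, 71, 84, 96, 99}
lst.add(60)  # {1, 9, 57, 60, 71, 84, 96, 99}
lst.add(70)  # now {1, 9, 57, 60, 70, 71, 84, 96, 99}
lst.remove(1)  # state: {9, 57, 60, 70, 71, 84, 96, 99}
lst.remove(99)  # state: {9, 57, 60, 70, 71, 84, 96}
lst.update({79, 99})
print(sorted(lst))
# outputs [9, 57, 60, 70, 71, 79, 84, 96, 99]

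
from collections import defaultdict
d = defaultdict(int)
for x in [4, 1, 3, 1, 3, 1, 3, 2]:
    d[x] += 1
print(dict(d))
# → {4: 1, 1: 3, 3: 3, 2: 1}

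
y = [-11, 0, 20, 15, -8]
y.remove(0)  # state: [-11, 20, 15, -8]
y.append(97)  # [-11, 20, 15, -8, 97]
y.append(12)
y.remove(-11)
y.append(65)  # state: [20, 15, -8, 97, 12, 65]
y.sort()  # [-8, 12, 15, 20, 65, 97]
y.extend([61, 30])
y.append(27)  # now [-8, 12, 15, 20, 65, 97, 61, 30, 27]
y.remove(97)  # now [-8, 12, 15, 20, 65, 61, 30, 27]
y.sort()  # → [-8, 12, 15, 20, 27, 30, 61, 65]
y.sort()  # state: [-8, 12, 15, 20, 27, 30, 61, 65]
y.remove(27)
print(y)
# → [-8, 12, 15, 20, 30, 61, 65]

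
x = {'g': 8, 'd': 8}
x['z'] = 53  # {'g': 8, 'd': 8, 'z': 53}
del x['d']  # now {'g': 8, 'z': 53}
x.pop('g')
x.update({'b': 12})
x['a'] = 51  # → {'z': 53, 'b': 12, 'a': 51}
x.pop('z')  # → 53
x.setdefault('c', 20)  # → 20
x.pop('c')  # 20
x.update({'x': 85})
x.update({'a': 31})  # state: {'b': 12, 'a': 31, 'x': 85}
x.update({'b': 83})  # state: {'b': 83, 'a': 31, 'x': 85}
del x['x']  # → {'b': 83, 'a': 31}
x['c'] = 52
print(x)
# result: {'b': 83, 'a': 31, 'c': 52}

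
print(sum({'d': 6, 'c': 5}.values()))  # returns 11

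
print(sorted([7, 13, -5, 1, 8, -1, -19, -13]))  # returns [-19, -13, -5, -1, 1, 7, 8, 13]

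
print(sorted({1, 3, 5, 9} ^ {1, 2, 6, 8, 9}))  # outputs [2, 3, 5, 6, 8]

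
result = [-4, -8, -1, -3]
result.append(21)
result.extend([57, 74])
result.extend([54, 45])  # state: [-4, -8, -1, -3, 21, 57, 74, 54, 45]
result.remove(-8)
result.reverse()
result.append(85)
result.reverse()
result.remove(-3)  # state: [85, -4, -1, 21, 57, 74, 54, 45]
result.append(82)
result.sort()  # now [-4, -1, 21, 45, 54, 57, 74, 82, 85]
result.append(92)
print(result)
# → [-4, -1, 21, 45, 54, 57, 74, 82, 85, 92]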